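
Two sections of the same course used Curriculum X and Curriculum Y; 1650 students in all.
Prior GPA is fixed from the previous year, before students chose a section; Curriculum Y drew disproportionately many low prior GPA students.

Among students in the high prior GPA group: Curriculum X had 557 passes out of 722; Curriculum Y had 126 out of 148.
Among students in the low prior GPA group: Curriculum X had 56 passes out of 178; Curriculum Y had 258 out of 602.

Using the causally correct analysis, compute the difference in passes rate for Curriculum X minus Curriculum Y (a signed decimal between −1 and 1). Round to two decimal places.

-0.10

The stratified and pooled comparisons disagree (Curriculum Y wins within each prior GPA band; Curriculum X wins overall), so the answer turns on the causal role of prior GPA band.
Here prior GPA band is a common cause — it drives both which teaching method a case falls under and the outcome. The crude comparison mixes populations; the stratum-specific rates are the causally relevant ones.
Adjusting over the population distribution of prior GPA band: 0.527·(0.771−0.851) + 0.473·(0.315−0.429) = -0.096.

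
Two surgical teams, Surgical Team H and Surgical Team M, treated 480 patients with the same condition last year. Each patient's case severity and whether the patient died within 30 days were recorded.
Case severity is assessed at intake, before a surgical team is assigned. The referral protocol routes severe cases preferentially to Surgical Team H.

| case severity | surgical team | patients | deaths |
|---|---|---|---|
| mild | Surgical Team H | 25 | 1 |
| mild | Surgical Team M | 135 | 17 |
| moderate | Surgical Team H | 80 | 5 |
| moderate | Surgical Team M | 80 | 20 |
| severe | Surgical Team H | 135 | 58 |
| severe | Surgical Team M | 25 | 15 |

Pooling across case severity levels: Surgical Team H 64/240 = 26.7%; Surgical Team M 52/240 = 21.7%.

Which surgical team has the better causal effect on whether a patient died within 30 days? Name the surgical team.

Surgical Team H is lower inside every case severity stratum but Surgical Team M is lower in aggregate. Whether to stratify depends on how case severity relates to the surgical team.
Case severity is set before the surgical team has any effect — it is not caused by the surgical team — and it independently drives the outcome. That makes it a confounder, so the causal comparison is within case severity levels.
Within each level — mild: 4.0% vs 12.6%; moderate: 6.2% vs 25.0%; severe: 43.0% vs 60.0% — Surgical Team H is lower every time.

Surgical Team H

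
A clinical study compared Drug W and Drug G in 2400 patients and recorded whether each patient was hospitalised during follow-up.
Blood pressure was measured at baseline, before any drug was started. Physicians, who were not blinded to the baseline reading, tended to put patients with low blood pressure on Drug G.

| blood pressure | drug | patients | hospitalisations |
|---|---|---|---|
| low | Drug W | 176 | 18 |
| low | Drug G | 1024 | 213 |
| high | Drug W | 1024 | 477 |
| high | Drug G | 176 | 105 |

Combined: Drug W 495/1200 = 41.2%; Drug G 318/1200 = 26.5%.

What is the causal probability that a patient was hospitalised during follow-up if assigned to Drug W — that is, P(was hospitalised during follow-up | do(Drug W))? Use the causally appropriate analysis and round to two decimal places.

0.28

Blood pressure differs across drugs for reasons unrelated to any effect of the drug itself, and it separately predicts the outcome — a classic confounder. We must compare within blood pressure levels.
Standardising Drug W to the population blood pressure mix: 0.500·18/176 + 0.500·477/1024 = 0.284.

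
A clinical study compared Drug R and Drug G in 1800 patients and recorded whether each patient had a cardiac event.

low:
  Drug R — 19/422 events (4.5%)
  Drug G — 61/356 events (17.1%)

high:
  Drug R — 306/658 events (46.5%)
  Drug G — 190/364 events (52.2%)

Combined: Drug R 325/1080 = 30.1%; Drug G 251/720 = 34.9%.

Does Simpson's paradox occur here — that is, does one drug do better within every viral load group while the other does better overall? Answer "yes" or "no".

Within each viral load level (low 4.5% vs 17.1%; high 46.5% vs 52.2%), Drug R has the lower rate every time. Pooled: 30.1% vs 34.9% — Drug R has the lower rate overall. They agree.

no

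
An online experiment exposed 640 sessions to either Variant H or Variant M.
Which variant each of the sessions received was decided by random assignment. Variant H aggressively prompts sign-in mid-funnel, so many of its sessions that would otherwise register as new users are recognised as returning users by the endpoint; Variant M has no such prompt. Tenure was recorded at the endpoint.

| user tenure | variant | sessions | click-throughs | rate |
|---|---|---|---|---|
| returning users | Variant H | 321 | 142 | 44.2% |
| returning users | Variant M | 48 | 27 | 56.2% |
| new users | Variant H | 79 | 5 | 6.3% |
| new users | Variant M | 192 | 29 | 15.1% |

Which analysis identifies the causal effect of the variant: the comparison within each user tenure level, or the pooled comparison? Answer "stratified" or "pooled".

pooled

User tenure is downstream of the variant. One should not condition on a consequence of treatment, so the overall rates are the right comparison.
Pooled: Variant H 36.8% vs Variant M 23.3%; Variant H is higher overall.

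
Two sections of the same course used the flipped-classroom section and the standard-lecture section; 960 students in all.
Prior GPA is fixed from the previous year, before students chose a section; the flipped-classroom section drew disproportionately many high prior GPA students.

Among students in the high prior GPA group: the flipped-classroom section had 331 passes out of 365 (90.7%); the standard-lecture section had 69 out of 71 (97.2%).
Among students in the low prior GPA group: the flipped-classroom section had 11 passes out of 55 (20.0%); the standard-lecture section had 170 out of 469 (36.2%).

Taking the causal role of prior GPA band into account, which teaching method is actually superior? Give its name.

the standard-lecture section is higher inside every prior GPA band stratum but the flipped-classroom section is higher in aggregate. Whether to stratify depends on how prior GPA band relates to the teaching method.
Nothing the teaching method does changes prior GPA band; the imbalance is an allocation artefact. With prior GPA band also predicting the outcome, the pooled figure is confounded, and the within-stratum comparison is the causal one.
Within each level — high prior GPA: 90.7% vs 97.2%; low prior GPA: 20.0% vs 36.2% — the standard-lecture section is higher every time.

the standard-lecture section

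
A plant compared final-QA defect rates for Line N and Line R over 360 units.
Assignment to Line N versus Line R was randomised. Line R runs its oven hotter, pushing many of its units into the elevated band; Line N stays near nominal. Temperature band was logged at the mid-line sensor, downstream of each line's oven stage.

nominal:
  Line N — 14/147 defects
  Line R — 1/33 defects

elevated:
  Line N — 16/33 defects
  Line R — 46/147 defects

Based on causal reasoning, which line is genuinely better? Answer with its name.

Line N

The stratified and pooled comparisons disagree (Line R wins within each in-process temperature band; Line N wins overall), so the answer turns on the causal role of in-process temperature band.
Stratifying would compare lines among units the lines themselves sorted into in-process temperature band groups — a form of selection on an intermediate. The unconditioned pooled rates give the total causal effect.
Pooled: Line N 16.7% vs Line R 26.1%; Line N is lower overall.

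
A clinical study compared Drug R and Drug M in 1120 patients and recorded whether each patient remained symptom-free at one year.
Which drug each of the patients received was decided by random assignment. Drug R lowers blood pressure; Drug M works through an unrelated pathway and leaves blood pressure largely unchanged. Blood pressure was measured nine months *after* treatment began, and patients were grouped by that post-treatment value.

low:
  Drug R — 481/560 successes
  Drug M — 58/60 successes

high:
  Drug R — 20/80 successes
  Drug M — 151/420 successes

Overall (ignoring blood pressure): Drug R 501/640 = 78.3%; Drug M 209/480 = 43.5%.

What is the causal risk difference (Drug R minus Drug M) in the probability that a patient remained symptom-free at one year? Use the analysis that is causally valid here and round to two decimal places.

+0.35

Within every blood pressure level Drug M has the higher rate, yet pooled Drug R does — Simpson's reversal.
The distribution of blood pressure is itself part of what the drug does — it is an intermediate outcome. Holding it fixed would remove that part of the effect; the total effect is the pooled difference.
The causal difference is the pooled difference: 0.783 − 0.435 = +0.347.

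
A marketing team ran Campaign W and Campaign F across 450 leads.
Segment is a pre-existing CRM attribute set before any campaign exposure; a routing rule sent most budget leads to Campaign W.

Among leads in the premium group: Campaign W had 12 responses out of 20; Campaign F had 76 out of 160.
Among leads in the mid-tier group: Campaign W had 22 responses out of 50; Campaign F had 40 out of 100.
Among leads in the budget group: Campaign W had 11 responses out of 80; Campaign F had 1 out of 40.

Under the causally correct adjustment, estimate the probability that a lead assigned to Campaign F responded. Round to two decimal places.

0.33

The customer segment-specific comparison favours Campaign W throughout, but the pooled figures favour Campaign F. The question is whether to condition on customer segment.
Here customer segment is a common cause — it drives both which campaign a case falls under and the outcome. The crude comparison mixes populations; the stratum-specific rates are the causally relevant ones.
Standardising Campaign F to the population customer segment mix: 0.400·76/160 + 0.333·40/100 + 0.267·1/40 = 0.330.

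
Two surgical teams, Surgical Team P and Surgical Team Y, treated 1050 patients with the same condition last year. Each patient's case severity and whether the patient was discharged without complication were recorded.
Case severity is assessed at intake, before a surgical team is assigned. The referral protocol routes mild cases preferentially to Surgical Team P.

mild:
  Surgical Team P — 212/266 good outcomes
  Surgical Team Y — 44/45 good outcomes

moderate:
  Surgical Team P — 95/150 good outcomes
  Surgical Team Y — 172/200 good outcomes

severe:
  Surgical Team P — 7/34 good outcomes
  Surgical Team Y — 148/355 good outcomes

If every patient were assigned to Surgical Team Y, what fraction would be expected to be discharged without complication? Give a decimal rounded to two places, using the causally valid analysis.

0.73

Case severity is set before the surgical team has any effect — it is not caused by the surgical team — and it independently drives the outcome. That makes it a confounder, so the causal comparison is within case severity levels.
Standardising Surgical Team Y to the population case severity mix: 0.296·44/45 + 0.333·172/200 + 0.370·148/355 = 0.731.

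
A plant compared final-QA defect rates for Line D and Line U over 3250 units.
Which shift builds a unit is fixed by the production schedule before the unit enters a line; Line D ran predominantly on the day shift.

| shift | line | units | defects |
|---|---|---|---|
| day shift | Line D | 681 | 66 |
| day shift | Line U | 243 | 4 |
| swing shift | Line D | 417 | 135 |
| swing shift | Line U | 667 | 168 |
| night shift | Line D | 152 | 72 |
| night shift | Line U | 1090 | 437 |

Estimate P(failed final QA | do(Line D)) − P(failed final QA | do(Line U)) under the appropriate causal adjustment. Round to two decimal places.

+0.07

Since shift is a pre-existing factor (not a product of the line) and it affects the outcome on its own, it is a confounder. The stratified rates, not the pooled rate, identify the causal effect.
Adjusting over the population distribution of shift: 0.284·(0.097−0.016) + 0.334·(0.324−0.252) + 0.382·(0.474−0.401) = +0.075.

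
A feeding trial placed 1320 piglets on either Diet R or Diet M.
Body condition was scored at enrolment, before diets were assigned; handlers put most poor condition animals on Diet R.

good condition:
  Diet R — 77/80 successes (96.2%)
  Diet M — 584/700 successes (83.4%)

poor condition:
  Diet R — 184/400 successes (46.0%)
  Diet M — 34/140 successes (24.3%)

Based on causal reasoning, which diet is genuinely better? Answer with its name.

Diet R is higher inside every starting body condition stratum but Diet M is higher in aggregate. Whether to stratify depends on how starting body condition relates to the diet.
Since starting body condition is a pre-existing factor (not a product of the diet) and it affects the outcome on its own, it is a confounder. The stratified rates, not the pooled rate, identify the causal effect.
Within each level — good condition: 96.2% vs 83.4%; poor condition: 46.0% vs 24.3% — Diet R is higher every time.

Diet R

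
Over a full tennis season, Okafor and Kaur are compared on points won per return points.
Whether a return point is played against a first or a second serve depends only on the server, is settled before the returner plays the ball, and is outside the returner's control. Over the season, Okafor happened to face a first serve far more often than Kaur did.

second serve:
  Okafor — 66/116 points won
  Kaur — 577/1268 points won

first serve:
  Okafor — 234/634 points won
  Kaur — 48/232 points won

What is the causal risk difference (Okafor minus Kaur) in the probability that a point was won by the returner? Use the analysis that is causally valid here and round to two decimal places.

+0.13

Since serve type is a pre-existing factor (not a product of the player) and it affects the outcome on its own, it is a confounder. The stratified rates, not the pooled rate, identify the causal effect.
Adjusting over the population distribution of serve type: 0.615·(0.569−0.455) + 0.385·(0.369−0.207) = +0.132.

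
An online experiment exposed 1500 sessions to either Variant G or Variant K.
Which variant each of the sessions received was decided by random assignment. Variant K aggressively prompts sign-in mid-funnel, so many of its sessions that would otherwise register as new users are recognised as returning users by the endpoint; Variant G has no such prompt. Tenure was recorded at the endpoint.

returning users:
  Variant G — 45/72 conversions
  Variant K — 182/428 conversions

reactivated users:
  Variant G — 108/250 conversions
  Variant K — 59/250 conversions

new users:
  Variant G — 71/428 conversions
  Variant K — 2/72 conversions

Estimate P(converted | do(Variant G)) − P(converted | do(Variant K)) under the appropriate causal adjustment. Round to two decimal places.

Within every user tenure level Variant G has the higher rate, yet pooled Variant K does — Simpson's reversal.
Because the variant influences user tenure, user tenure is a post-treatment mediator, not a confounder. Stratifying on it would bias the estimate; the causal effect is the crude pooled difference.
The causal difference is the pooled difference: 0.299 − 0.324 = -0.025.

-0.03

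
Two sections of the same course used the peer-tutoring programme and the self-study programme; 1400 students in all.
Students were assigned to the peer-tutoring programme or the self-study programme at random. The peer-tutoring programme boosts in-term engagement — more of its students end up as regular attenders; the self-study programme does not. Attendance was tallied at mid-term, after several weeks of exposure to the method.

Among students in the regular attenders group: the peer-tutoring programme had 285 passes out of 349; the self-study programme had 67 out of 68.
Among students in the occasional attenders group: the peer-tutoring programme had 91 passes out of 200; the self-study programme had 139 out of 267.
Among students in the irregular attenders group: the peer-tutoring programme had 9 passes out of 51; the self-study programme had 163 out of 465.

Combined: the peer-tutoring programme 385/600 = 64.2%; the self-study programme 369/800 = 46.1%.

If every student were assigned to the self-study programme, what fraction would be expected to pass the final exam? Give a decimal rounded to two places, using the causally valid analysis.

0.46

Stratifying would compare teaching methods among students the teaching methods themselves sorted into mid-term attendance groups — a form of selection on an intermediate. The unconditioned pooled rates give the total causal effect.
So P(outcome | do(the self-study programme)) is just the pooled rate for the self-study programme: 369/800 = 0.461.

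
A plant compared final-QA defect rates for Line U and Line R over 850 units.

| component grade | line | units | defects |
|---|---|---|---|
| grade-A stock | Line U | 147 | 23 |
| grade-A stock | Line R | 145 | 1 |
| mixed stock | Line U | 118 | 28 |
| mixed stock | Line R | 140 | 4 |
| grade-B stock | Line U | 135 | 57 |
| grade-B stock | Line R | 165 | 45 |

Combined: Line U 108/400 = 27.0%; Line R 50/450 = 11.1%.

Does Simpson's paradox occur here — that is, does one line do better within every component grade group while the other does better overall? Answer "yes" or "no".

Within each component grade level (grade-A stock 15.6% vs 0.7%; mixed stock 23.7% vs 2.9%; grade-B stock 42.2% vs 27.3%), Line R has the lower rate every time. Pooled: 27.0% vs 11.1% — Line R has the lower rate overall. They agree.

no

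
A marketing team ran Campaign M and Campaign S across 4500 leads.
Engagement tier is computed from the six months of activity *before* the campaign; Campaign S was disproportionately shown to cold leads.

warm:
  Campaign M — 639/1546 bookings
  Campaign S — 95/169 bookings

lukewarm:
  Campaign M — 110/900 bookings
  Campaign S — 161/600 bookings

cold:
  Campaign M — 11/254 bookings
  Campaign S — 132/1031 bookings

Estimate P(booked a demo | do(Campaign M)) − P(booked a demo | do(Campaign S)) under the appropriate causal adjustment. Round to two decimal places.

The engagement tier-specific comparison favours Campaign S throughout, but the pooled figures favour Campaign M. The question is whether to condition on engagement tier.
Since engagement tier is a pre-existing factor (not a product of the campaign) and it affects the outcome on its own, it is a confounder. The stratified rates, not the pooled rate, identify the causal effect.
Adjusting over the population distribution of engagement tier: 0.381·(0.413−0.562) + 0.333·(0.122−0.268) + 0.286·(0.043−0.128) = -0.130.

-0.13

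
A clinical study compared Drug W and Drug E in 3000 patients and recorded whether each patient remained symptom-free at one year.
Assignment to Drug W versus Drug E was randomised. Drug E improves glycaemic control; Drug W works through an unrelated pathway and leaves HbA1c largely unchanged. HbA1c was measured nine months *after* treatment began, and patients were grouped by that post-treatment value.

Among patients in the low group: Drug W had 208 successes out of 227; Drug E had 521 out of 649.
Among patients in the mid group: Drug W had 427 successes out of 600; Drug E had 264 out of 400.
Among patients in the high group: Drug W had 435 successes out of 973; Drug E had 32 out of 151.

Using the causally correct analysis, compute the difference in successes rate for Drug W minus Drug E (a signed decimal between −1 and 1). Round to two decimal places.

HbA1c is recorded after the drug and is itself shifted by it — it sits on the causal path from drug to outcome. Conditioning on a mediator would strip out part of the effect we want; the pooled comparison gives the total causal effect.
The causal difference is the pooled difference: 0.594 − 0.681 = -0.086.

-0.09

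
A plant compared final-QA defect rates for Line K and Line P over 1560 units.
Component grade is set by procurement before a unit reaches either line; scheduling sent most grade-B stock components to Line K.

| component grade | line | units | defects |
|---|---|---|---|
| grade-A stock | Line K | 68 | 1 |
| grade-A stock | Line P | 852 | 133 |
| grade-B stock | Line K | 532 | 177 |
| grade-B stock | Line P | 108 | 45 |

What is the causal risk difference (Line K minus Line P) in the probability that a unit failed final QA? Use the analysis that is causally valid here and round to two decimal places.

Component grade is set before the line has any effect — it is not caused by the line — and it independently drives the outcome. That makes it a confounder, so the causal comparison is within component grade levels.
Adjusting over the population distribution of component grade: 0.590·(0.015−0.156) + 0.410·(0.333−0.417) = -0.118.

-0.12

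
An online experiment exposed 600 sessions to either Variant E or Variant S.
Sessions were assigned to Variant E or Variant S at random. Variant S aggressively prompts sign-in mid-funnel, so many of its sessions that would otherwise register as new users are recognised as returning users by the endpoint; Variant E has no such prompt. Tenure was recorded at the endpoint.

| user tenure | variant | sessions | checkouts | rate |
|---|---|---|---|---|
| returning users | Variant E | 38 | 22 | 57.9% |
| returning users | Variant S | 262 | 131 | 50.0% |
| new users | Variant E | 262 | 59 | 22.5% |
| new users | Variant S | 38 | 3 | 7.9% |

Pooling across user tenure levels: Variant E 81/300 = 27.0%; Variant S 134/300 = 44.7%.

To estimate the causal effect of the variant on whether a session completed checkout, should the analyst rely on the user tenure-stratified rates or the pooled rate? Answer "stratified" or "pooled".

pooled

Variant E is higher inside every user tenure stratum but Variant S is higher in aggregate. Whether to stratify depends on how user tenure relates to the variant.
User tenure here is a post-treatment variable shaped by the variant; conditioning on it would introduce bias rather than remove it. The overall comparison is the causal one.
Pooled: Variant E 27.0% vs Variant S 44.7%; Variant S is higher overall.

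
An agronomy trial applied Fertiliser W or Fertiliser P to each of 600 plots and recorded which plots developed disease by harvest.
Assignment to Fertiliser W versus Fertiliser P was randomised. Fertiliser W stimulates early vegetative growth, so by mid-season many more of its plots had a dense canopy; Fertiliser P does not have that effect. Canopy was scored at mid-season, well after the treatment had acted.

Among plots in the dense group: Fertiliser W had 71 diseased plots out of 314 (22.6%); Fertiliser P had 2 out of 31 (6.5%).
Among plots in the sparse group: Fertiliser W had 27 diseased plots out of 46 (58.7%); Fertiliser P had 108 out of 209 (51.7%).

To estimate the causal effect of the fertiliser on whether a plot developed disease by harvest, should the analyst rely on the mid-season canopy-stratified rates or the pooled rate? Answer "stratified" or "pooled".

The stratified and pooled comparisons disagree (Fertiliser P wins within each mid-season canopy; Fertiliser W wins overall), so the answer turns on the causal role of mid-season canopy.
Mid-season canopy lies on the pathway fertiliser → mid-season canopy → outcome, so adjusting for it blocks the indirect effect. For the total causal effect of fertiliser, use the unadjusted pooled rates.
Pooled: Fertiliser W 27.2% vs Fertiliser P 45.8%; Fertiliser W is lower overall.

pooled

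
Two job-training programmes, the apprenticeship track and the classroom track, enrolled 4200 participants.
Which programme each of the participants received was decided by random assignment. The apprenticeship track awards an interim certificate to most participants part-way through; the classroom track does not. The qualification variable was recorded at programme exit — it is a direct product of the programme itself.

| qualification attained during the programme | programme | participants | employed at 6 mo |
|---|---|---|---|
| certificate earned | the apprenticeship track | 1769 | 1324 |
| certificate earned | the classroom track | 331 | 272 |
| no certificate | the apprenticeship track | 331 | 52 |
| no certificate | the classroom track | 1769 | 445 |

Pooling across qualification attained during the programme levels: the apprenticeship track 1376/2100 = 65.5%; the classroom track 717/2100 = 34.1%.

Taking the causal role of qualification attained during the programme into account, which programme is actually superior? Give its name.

Qualification attained during the programme here is a post-treatment variable shaped by the programme; conditioning on it would introduce bias rather than remove it. The overall comparison is the causal one.
Pooled: the apprenticeship track 65.5% vs the classroom track 34.1%; the apprenticeship track is higher overall.

the apprenticeship track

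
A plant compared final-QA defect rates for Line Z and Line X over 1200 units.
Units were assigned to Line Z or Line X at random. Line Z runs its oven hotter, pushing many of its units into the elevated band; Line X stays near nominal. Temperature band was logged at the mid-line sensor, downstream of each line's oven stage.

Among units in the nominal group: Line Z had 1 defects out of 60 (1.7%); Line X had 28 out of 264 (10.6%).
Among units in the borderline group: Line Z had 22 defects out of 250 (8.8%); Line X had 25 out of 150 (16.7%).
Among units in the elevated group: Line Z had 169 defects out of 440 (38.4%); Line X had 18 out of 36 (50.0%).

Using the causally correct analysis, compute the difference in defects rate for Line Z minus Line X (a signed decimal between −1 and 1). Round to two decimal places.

In-process temperature band is recorded after the line and is itself shifted by it — it sits on the causal path from line to outcome. Conditioning on a mediator would strip out part of the effect we want; the pooled comparison gives the total causal effect.
The causal difference is the pooled difference: 0.256 − 0.158 = +0.098.

+0.10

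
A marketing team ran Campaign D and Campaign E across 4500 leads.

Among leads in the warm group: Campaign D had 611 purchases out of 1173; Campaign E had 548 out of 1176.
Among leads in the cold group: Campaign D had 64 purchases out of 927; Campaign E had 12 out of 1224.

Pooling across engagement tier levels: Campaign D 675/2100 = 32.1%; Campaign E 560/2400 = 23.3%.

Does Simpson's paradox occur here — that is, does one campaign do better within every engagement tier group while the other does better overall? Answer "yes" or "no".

no

Within each engagement tier level (warm 52.1% vs 46.6%; cold 6.9% vs 1.0%), Campaign D has the higher rate every time. Pooled: 32.1% vs 23.3% — Campaign D has the higher rate overall. They agree.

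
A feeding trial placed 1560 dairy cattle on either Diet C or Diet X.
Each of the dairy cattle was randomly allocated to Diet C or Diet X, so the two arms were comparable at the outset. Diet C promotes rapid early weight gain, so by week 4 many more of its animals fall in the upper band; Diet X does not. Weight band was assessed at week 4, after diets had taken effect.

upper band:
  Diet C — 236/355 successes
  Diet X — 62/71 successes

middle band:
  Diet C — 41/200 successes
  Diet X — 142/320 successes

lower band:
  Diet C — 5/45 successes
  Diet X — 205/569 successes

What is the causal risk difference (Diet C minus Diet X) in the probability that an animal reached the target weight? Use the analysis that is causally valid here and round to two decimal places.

Week-4 weight band lies on the pathway diet → week-4 weight band → outcome, so adjusting for it blocks the indirect effect. For the total causal effect of diet, use the unadjusted pooled rates.
The causal difference is the pooled difference: 0.470 − 0.426 = +0.044.

+0.04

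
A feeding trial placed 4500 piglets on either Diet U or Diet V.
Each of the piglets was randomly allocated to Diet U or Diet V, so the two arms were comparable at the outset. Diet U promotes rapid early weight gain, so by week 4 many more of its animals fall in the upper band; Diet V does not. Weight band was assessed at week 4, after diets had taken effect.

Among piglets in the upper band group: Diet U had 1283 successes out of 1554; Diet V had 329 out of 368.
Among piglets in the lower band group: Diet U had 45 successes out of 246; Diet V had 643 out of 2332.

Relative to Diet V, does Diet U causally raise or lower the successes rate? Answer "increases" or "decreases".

Week-4 weight band is downstream of the diet. One should not condition on a consequence of treatment, so the overall rates are the right comparison.
Pooled: Diet U 73.8% vs Diet V 36.0%; Diet U is higher overall.

increases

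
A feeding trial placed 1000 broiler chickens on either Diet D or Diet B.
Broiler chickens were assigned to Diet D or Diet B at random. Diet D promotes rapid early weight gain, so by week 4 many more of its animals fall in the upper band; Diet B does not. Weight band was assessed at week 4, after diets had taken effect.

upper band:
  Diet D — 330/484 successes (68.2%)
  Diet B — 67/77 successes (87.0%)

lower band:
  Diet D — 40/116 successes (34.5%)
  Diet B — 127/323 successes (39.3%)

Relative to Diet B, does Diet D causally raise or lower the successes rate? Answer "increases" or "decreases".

The distribution of week-4 weight band is itself part of what the diet does — it is an intermediate outcome. Holding it fixed would remove that part of the effect; the total effect is the pooled difference.
Pooled: Diet D 61.7% vs Diet B 48.5%; Diet D is higher overall.

increases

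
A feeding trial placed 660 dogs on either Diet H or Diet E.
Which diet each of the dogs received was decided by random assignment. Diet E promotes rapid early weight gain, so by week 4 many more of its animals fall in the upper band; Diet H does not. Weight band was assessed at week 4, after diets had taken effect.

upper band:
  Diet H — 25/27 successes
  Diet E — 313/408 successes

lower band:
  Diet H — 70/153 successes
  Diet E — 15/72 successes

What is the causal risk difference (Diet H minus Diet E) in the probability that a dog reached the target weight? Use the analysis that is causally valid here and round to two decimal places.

Because the diet influences week-4 weight band, week-4 weight band is a post-treatment mediator, not a confounder. Stratifying on it would bias the estimate; the causal effect is the crude pooled difference.
The causal difference is the pooled difference: 0.528 − 0.683 = -0.156.

-0.16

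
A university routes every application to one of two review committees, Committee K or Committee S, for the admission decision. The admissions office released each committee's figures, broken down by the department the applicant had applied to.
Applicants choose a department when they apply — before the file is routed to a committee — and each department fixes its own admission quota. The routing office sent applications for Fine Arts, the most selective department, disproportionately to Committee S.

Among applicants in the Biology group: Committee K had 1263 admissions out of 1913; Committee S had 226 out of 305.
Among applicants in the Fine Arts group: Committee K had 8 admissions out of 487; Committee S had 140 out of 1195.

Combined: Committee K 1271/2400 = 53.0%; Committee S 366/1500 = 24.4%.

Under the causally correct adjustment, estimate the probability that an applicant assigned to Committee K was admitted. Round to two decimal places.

The department-specific comparison favours Committee S throughout, but the pooled figures favour Committee K. The question is whether to condition on department.
Here department is a common cause — it drives both which review committee a case falls under and the outcome. The crude comparison mixes populations; the stratum-specific rates are the causally relevant ones.
Standardising Committee K to the population department mix: 0.569·1263/1913 + 0.431·8/487 = 0.383.

0.38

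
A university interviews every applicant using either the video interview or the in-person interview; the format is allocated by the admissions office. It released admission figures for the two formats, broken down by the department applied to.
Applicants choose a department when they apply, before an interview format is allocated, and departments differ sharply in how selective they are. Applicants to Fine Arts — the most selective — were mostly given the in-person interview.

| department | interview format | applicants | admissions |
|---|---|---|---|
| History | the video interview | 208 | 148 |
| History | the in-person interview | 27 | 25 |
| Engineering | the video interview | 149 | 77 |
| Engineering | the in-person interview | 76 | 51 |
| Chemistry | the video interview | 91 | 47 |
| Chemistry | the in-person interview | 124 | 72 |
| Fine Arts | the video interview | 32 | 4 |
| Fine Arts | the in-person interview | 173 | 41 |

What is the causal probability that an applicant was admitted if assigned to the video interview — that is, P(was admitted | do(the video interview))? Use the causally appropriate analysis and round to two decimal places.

0.48

The department-specific comparison favours the in-person interview throughout, but the pooled figures favour the video interview. The question is whether to condition on department.
Here department is a common cause — it drives both which interview format a case falls under and the outcome. The crude comparison mixes populations; the stratum-specific rates are the causally relevant ones.
Standardising the video interview to the population department mix: 0.267·148/208 + 0.256·77/149 + 0.244·47/91 + 0.233·4/32 = 0.477.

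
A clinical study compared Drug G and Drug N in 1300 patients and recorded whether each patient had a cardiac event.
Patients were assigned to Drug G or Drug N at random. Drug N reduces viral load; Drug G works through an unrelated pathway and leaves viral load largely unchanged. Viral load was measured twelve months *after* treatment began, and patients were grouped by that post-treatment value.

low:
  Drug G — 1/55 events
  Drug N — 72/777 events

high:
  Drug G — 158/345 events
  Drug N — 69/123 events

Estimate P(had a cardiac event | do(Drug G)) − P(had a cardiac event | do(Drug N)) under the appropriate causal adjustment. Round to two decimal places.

+0.24

Within every viral load level Drug G has the lower rate, yet pooled Drug N does — Simpson's reversal.
Viral load is downstream of the drug. One should not condition on a consequence of treatment, so the overall rates are the right comparison.
The causal difference is the pooled difference: 0.398 − 0.157 = +0.241.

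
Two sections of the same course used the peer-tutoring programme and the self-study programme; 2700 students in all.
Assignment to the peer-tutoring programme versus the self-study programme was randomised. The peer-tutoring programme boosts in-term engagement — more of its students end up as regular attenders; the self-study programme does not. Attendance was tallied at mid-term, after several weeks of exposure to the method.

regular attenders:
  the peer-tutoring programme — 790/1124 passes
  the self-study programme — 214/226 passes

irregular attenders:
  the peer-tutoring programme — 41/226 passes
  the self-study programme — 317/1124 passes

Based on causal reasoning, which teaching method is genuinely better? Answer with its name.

Mid-term attendance lies on the pathway teaching method → mid-term attendance → outcome, so adjusting for it blocks the indirect effect. For the total causal effect of teaching method, use the unadjusted pooled rates.
Pooled: the peer-tutoring programme 61.6% vs the self-study programme 39.3%; the peer-tutoring programme is higher overall.

the peer-tutoring programme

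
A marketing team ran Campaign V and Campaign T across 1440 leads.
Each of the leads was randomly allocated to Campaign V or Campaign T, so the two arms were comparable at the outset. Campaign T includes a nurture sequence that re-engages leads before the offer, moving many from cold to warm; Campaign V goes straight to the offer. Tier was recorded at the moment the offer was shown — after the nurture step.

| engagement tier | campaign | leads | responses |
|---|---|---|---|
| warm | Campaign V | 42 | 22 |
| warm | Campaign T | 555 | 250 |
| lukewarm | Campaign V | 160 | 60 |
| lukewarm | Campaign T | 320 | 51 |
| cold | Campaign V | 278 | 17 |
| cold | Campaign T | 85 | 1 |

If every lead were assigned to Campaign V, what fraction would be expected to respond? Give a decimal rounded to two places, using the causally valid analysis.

0.21

Stratifying would compare campaigns among leads the campaigns themselves sorted into engagement tier groups — a form of selection on an intermediate. The unconditioned pooled rates give the total causal effect.
So P(outcome | do(Campaign V)) is just the pooled rate for Campaign V: 99/480 = 0.206.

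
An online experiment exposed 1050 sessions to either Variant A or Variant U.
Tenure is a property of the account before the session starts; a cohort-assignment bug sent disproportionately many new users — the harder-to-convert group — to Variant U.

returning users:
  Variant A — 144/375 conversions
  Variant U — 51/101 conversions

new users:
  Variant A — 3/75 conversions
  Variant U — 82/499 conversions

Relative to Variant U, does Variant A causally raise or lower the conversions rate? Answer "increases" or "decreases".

Variant U is higher inside every user tenure stratum but Variant A is higher in aggregate. Whether to stratify depends on how user tenure relates to the variant.
User tenure differs across variants for reasons unrelated to any effect of the variant itself, and it separately predicts the outcome — a classic confounder. We must compare within user tenure levels.
Within each level — returning users: 38.4% vs 50.5%; new users: 4.0% vs 16.4% — Variant U is higher every time.

decreases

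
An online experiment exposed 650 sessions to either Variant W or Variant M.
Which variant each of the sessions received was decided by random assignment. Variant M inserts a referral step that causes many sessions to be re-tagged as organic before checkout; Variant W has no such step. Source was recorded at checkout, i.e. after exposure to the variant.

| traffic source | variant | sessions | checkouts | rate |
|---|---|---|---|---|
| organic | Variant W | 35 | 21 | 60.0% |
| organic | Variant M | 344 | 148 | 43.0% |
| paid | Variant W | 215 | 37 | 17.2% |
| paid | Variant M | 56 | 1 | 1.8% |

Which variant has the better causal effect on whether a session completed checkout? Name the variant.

Variant M

The stratified and pooled comparisons disagree (Variant W wins within each traffic source; Variant M wins overall), so the answer turns on the causal role of traffic source.
Because the variant influences traffic source, traffic source is a post-treatment mediator, not a confounder. Stratifying on it would bias the estimate; the causal effect is the crude pooled difference.
Pooled: Variant W 23.2% vs Variant M 37.2%; Variant M is higher overall.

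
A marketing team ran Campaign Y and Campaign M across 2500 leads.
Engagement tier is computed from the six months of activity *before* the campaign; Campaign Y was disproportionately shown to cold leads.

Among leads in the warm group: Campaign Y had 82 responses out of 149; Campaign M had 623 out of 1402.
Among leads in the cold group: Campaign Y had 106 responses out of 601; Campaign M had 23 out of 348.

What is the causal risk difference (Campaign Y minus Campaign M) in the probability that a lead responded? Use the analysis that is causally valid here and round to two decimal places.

The imbalance in engagement tier arose from how leads were allocated, not from anything the campaign did; and engagement tier independently affects the outcome. The pooled gap is confounded — condition on engagement tier.
Adjusting over the population distribution of engagement tier: 0.620·(0.550−0.444) + 0.380·(0.176−0.066) = +0.108.

+0.11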